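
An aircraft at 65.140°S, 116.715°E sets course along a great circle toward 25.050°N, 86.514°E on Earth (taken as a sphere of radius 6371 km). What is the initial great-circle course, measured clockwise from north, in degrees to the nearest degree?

333°

Δλ = -30.201° = -0.5271 rad.
y = sin Δλ · cos φ₂ = (-0.5030)(0.9059) = -0.4557
x = cos φ₁ sin φ₂ − sin φ₁ cos φ₂ cos Δλ = (0.4204)(0.4234) − (-0.9073)(0.9059)(0.8643) = 0.8884
θ = atan2(y, x) = -27.16°; adding 360° gives 333°.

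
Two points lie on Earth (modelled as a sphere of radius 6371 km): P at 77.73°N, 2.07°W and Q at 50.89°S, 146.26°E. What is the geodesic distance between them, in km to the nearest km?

16760 km

With latitudes φ₁ = 77.730°, φ₂ = -50.890° and longitude difference Δλ = 148.330°:
cos c = sin φ₁ sin φ₂ + cos φ₁ cos φ₂ cos Δλ = (0.9772)(-0.7759) + (0.2125)(0.6308)(-0.8511) = -0.87231,
so c = arccos(-0.87231) = 2.63070 rad.
Distance = R·c = 6371 × 2.6307 ≈ 16760 km.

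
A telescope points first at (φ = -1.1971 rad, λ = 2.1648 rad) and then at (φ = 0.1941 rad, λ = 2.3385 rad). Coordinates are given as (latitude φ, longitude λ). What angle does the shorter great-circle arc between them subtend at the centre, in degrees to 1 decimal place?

80.0°

In radians: φ₁ = -1.1971, φ₂ = 0.1941, Δλ = 9.952° = 0.1737 rad.
cos c = sin φ₁ sin φ₂ + cos φ₁ cos φ₂ cos Δλ = (-0.9310)(0.1929) + (0.3651)(0.9812)(0.9850) = 0.17324,
so c = arccos(0.17324) = 1.39668 rad.
So the angular separation is 80.0°.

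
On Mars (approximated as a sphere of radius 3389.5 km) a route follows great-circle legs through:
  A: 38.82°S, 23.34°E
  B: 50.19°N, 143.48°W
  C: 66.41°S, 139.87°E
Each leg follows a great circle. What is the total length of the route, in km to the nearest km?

Leg A→B: central angle 2.8849 rad, distance 9778.4 km.
Leg B→C: central angle 2.2716 rad, distance 7699.5 km.
Total: 9778.4 + 7699.5 ≈ 17478 km.

17478 km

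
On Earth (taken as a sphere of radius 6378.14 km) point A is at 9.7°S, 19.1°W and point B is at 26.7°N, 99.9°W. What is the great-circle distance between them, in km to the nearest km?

9603 km

Let φ₁ = -0.1693 rad, φ₂ = 0.4660 rad, and Δλ = -1.4102 rad.
Haversine: a = sin²(Δφ/2) + cos φ₁ cos φ₂ sin²(Δλ/2) = 0.0976 + (0.9857)(0.8934)(0.4201) = 0.46746.
Central angle c = 2·arcsin(√a) = 1.50566 rad.
Distance = R·c = 6378.14 × 1.5057 ≈ 9603 km.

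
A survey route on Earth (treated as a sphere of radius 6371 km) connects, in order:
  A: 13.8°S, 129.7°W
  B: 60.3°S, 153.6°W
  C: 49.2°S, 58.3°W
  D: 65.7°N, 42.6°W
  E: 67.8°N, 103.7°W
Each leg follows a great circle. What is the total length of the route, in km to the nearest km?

Leg A→B: central angle 0.8670 rad, distance 5523.8 km.
Leg B→C: central angle 0.8923 rad, distance 5684.7 km.
Leg C→D: central angle 2.0165 rad, distance 12846.9 km.
Leg D→E: central angle 0.4053 rad, distance 2582.1 km.
Total: 5523.8 + 5684.7 + 12846.9 + 2582.1 ≈ 26638 km.

26638 km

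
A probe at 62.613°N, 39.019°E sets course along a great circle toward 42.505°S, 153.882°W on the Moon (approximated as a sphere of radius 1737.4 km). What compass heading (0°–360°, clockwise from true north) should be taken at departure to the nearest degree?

27°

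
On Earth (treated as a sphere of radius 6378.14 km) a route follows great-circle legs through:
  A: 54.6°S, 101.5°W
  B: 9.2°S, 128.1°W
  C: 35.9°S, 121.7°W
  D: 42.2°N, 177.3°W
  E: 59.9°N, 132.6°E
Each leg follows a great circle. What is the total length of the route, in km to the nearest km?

Leg A→B: central angle 0.8742 rad, distance 5575.6 km.
Leg B→C: central angle 0.4770 rad, distance 3042.2 km.
Leg C→D: central angle 1.6257 rad, distance 10368.8 km.
Leg D→E: central angle 0.6103 rad, distance 3892.8 km.
Total: 5575.6 + 3042.2 + 10368.8 + 3892.8 ≈ 22879 km.

22879 km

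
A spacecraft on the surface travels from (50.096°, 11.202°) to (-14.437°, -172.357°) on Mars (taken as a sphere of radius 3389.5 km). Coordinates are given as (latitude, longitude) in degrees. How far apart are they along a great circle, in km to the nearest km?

With latitudes φ₁ = 50.096°, φ₂ = -14.437° and longitude difference Δλ = 176.441°:
cos c = sin φ₁ sin φ₂ + cos φ₁ cos φ₂ cos Δλ = (0.7671)(-0.2493) + (0.6415)(0.9684)(-0.9981) = -0.81130,
so c = arccos(-0.81130) = 2.51717 rad.
Distance = R·c = 3389.5 × 2.5172 ≈ 8532 km.

8532 km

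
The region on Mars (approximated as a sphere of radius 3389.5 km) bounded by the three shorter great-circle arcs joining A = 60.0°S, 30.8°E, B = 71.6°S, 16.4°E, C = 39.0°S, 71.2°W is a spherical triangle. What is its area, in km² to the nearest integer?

Side lengths (central angles): a = 0.9180, b = 1.0880, c = 0.2258 rad; semiperimeter s = 1.1159.
By l'Huilier's theorem, tan(E/4) = √[tan(s/2) tan((s−a)/2) tan((s−b)/2) tan((s−c)/2)], giving spherical excess E = 0.0812 rad.
Area = E·R² = 0.0812 × (3389.5)² ≈ 932505 km².

932505 km²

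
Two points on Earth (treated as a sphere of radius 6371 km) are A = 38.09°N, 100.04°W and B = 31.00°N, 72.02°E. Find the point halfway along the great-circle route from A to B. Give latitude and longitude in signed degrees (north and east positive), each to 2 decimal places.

Central angle δ = 1.9288 rad. Interpolating on the sphere with fraction f = 0.5:
P = [sin((1−f)δ)·A + sin(fδ)·B] / sin δ = 0.8774·A + 0.8774·B in Cartesian coordinates,
giving P = (0.1118, 0.0354, 0.9931), i.e. latitude 83.27°, longitude 17.56°.

83.27°, 17.56°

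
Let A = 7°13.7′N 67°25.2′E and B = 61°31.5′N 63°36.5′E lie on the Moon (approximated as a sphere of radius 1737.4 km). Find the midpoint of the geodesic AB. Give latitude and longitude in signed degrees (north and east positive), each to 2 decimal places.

Central angle δ = 0.9489 rad. Interpolating on the sphere with fraction f = 0.5:
P = [sin((1−f)δ)·A + sin(fδ)·B] / sin δ = 0.5621·A + 0.5621·B in Cartesian coordinates,
giving P = (0.3332, 0.7549, 0.5648), i.e. latitude 34.39°, longitude 66.18°.

34.39°, 66.18°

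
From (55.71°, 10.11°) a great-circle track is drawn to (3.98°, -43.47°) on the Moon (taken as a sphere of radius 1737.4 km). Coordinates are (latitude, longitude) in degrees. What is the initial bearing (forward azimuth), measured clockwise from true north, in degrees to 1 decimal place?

With φ₁ = 0.9723, φ₂ = 0.0695, Δλ = -0.9351 rad, the forward-azimuth formula gives
θ = atan2( sin Δλ cos φ₂ , cos φ₁ sin φ₂ − sin φ₁ cos φ₂ cos Δλ ) = atan2(-0.8027, -0.4502) = -119.29°.
Adding 360° brings this into [0°, 360°): 240.7°.

240.7°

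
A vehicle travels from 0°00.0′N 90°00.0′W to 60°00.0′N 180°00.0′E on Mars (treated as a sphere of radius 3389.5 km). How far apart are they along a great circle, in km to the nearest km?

5324 km

Let φ₁ = 0.0000 rad, φ₂ = 1.0472 rad, and Δλ = -1.5708 rad.
cos c = sin φ₁ sin φ₂ + cos φ₁ cos φ₂ cos Δλ = (0.0000)(0.8660) + (1.0000)(0.5000)(0.0000) = -0.00000,
so c = arccos(-0.00000) = 1.57080 rad.
Distance = R·c = 3389.5 × 1.5708 ≈ 5324 km.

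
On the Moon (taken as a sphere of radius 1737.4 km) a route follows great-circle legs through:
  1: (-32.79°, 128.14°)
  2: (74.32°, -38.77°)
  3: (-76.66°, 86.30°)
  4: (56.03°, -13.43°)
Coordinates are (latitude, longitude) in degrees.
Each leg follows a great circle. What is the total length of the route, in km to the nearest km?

Leg 1→2: central angle 2.4079 rad, distance 4183.5 km.
Leg 2→3: central angle 2.9071 rad, distance 5050.8 km.
Leg 3→4: central angle 2.5477 rad, distance 4426.3 km.
Total: 4183.5 + 5050.8 + 4426.3 ≈ 13661 km.

13661 km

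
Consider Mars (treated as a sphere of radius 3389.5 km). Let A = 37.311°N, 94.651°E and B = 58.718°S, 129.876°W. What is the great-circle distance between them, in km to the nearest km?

With latitudes φ₁ = 37.311°, φ₂ = -58.718° and longitude difference Δλ = 135.473°:
cos c = sin φ₁ sin φ₂ + cos φ₁ cos φ₂ cos Δλ = (0.6061)(-0.8546) + (0.7954)(0.5193)(-0.7129) = -0.81245,
so c = arccos(-0.81245) = 2.51914 rad.
Distance = R·c = 3389.5 × 2.5191 ≈ 8539 km.

8539 km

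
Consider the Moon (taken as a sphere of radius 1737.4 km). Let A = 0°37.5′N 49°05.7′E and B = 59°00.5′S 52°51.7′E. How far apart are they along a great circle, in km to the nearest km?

Let φ₁ = 0.0109 rad, φ₂ = -1.0299 rad, and Δλ = 0.0657 rad.
cos c = sin φ₁ sin φ₂ + cos φ₁ cos φ₂ cos Δλ = (0.0109)(-0.8572) + (0.9999)(0.5149)(0.9978) = 0.50442,
so c = arccos(0.50442) = 1.04209 rad.
Distance = R·c = 1737.4 × 1.0421 ≈ 1811 km.

1811 km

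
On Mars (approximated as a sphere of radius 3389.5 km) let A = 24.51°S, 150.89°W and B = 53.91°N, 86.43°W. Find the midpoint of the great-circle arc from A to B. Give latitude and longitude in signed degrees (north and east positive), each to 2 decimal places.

Central angle δ = 1.6751 rad. Interpolating on the sphere with fraction f = 0.5:
P = [sin((1−f)δ)·A + sin(fδ)·B] / sin δ = 0.7471·A + 0.7471·B in Cartesian coordinates,
giving P = (-0.5665, -0.7699, 0.2938), i.e. latitude 17.08°, longitude -126.35°.

17.08°, -126.35°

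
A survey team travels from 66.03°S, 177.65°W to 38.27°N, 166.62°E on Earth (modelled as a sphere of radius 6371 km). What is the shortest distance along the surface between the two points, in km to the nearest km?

11676 km

In radians: φ₁ = -1.1524, φ₂ = 0.6679, Δλ = -15.730° = -0.2745 rad.
cos c = sin φ₁ sin φ₂ + cos φ₁ cos φ₂ cos Δλ = (-0.9138)(0.6194) + (0.4063)(0.7851)(0.9625) = -0.25894,
so c = arccos(-0.25894) = 1.83272 rad.
Distance = R·c = 6371 × 1.8327 ≈ 11676 km.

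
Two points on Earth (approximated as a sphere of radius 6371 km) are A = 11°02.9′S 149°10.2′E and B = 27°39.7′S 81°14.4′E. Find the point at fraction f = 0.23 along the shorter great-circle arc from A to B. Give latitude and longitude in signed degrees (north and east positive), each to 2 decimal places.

-17.15°, 134.97°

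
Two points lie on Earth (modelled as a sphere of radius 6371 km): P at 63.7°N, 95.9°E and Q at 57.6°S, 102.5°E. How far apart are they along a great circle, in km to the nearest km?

13500 km

With latitudes φ₁ = 63.700°, φ₂ = -57.600° and longitude difference Δλ = 6.600°:
cos c = sin φ₁ sin φ₂ + cos φ₁ cos φ₂ cos Δλ = (0.8965)(-0.8443) + (0.4431)(0.5358)(0.9934) = -0.52109,
so c = arccos(-0.52109) = 2.11893 rad.
Distance = R·c = 6371 × 2.1189 ≈ 13500 km.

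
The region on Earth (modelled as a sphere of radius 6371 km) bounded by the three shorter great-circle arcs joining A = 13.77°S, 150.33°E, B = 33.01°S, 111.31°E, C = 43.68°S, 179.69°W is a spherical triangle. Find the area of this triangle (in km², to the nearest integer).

Side lengths (central angles): a = 0.9353, b = 0.6875, c = 0.7037 rad; semiperimeter s = 1.1632.
By l'Huilier's theorem, tan(E/4) = √[tan(s/2) tan((s−a)/2) tan((s−b)/2) tan((s−c)/2)], giving spherical excess E = 0.2610 rad.
Area = E·R² = 0.2610 × (6371)² ≈ 10592563 km².

10592563 km²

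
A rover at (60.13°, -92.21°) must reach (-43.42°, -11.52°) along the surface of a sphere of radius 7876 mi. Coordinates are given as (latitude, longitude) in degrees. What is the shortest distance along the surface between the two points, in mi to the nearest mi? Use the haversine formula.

In radians: φ₁ = 1.0495, φ₂ = -0.7578, Δλ = 80.690° = 1.4083 rad.
Haversine: a = sin²(Δφ/2) + cos φ₁ cos φ₂ sin²(Δλ/2) = 0.6171 + (0.4980)(0.7263)(0.4191) = 0.76876.
Central angle c = 2·arcsin(√a) = 2.13828 rad.
Distance = R·c = 7876 × 2.1383 ≈ 16841 mi.

16841 mi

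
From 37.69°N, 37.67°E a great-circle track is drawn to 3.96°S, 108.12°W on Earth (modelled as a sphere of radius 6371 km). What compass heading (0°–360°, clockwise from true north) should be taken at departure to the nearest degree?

With φ₁ = 0.6578, φ₂ = -0.0691, Δλ = -2.5445 rad, the forward-azimuth formula gives
θ = atan2( sin Δλ cos φ₂ , cos φ₁ sin φ₂ − sin φ₁ cos φ₂ cos Δλ ) = atan2(-0.5609, 0.4498) = -51.28°.
Adding 360° brings this into [0°, 360°): 309°.

309°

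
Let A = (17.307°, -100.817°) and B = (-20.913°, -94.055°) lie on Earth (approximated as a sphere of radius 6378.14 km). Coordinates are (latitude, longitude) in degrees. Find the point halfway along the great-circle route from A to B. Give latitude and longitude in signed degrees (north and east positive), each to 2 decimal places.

The central angle between A and B is δ = 0.6770 rad.
With f = 0.5, the slerp weights are sin((1−f)δ)/sin δ = 0.5301 and sin(fδ)/sin δ = 0.5301.
Weighted sum of the unit vectors: (0.5301)·(-0.1792,-0.9378,0.2975) + (0.5301)·(-0.0661,-0.9318,-0.3569) = (-0.1300, -0.9910, -0.0315).
Converting back: φ = atan2(z, √(x²+y²)) = -1.81°, λ = atan2(y, x) = -97.47°.

-1.81°, -97.47°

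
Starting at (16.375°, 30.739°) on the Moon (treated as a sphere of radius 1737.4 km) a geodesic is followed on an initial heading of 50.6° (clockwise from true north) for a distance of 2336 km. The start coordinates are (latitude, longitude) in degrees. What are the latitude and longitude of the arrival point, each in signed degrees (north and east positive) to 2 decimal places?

Angular distance δ = d/R = 2336/1737.4 = 1.34454 rad; initial bearing θ = 0.8831 rad.
sin φ₂ = sin φ₁ cos δ + cos φ₁ sin δ cos θ = (0.2819)(0.2243) + (0.9594)(0.9745)(0.6347) = 0.6567, so φ₂ = 41.05°.
Δλ = atan2(sin θ sin δ cos φ₁, cos δ − sin φ₁ sin φ₂) = atan2(0.7225, 0.0392) = 86.895°.
λ₂ = 30.739° + 86.895° = 117.63°.

41.05°, 117.63°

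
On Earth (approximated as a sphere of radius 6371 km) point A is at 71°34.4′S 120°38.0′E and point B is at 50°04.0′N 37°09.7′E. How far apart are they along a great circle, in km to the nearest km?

In radians: φ₁ = -1.2492, φ₂ = 0.8738, Δλ = -83.472° = -1.4569 rad.
cos c = sin φ₁ sin φ₂ + cos φ₁ cos φ₂ cos Δλ = (-0.9487)(0.7668) + (0.3161)(0.6419)(0.1137) = -0.70441,
so c = arccos(-0.70441) = 2.35239 rad.
Distance = R·c = 6371 × 2.3524 ≈ 14987 km.

14987 km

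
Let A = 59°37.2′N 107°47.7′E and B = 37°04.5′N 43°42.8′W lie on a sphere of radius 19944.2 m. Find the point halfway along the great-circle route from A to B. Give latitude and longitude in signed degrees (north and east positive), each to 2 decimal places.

73.72°, -9.39°

Central angle δ = 1.4046 rad. Interpolating on the sphere with fraction f = 0.5:
P = [sin((1−f)δ)·A + sin(fδ)·B] / sin δ = 0.6550·A + 0.6550·B in Cartesian coordinates,
giving P = (0.2765, -0.0457, 0.9599), i.e. latitude 73.72°, longitude -9.39°.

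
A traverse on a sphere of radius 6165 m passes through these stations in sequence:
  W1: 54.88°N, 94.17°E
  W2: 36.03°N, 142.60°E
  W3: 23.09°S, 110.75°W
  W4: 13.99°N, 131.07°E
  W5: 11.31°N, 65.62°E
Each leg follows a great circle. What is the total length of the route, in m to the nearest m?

36475 m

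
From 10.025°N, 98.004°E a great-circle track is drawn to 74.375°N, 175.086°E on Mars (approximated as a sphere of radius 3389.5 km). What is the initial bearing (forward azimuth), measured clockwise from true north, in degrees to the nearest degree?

Δλ = 77.082° = 1.3453 rad.
y = sin Δλ · cos φ₂ = (0.9747)(0.2693) = 0.2625
x = cos φ₁ sin φ₂ − sin φ₁ cos φ₂ cos Δλ = (0.9847)(0.9630) − (0.1741)(0.2693)(0.2236) = 0.9379
θ = atan2(y, x) = 15.64°, so the bearing is 16°.

16°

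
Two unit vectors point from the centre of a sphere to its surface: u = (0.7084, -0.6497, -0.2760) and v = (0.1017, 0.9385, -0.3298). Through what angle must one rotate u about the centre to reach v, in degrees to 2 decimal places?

u·v = -0.4467; |u| = 1.0001, |v| = 0.9999.
cos θ = (u·v)/(|u||v|) = -0.4467, so θ = 116.53°.

116.53°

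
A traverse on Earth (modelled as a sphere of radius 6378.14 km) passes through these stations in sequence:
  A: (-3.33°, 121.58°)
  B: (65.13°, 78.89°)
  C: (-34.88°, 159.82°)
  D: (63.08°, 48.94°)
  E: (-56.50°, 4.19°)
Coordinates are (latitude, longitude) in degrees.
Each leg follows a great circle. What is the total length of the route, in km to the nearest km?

49791 km

Leg A→B: central angle 1.3120 rad, distance 8368.2 km.
Leg B→C: central angle 2.0538 rad, distance 13099.4 km.
Leg C→D: central angle 2.2682 rad, distance 14467.2 km.
Leg D→E: central angle 2.1725 rad, distance 13856.6 km.
Total: 8368.2 + 13099.4 + 14467.2 + 13856.6 ≈ 49791 km.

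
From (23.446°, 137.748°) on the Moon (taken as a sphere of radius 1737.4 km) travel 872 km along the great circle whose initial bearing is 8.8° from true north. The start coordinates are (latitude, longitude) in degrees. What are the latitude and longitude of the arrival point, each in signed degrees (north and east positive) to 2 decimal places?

51.72°, 144.57°

Angular distance δ = d/R = 872/1737.4 = 0.50190 rad; initial bearing θ = 0.1536 rad.
sin φ₂ = sin φ₁ cos δ + cos φ₁ sin δ cos θ = (0.3979)(0.8767) + (0.9174)(0.4811)(0.9882) = 0.7850, so φ₂ = 51.72°.
Δλ = atan2(sin θ sin δ cos φ₁, cos δ − sin φ₁ sin φ₂) = atan2(0.0675, 0.5643) = 6.823°.
λ₂ = 137.748° + 6.823° = 144.57°.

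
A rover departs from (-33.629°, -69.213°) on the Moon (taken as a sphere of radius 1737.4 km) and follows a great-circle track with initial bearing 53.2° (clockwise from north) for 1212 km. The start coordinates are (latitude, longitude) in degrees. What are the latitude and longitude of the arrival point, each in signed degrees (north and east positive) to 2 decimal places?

-5.97°, -38.07°

Angular distance δ = d/R = 1212/1737.4 = 0.69759 rad; initial bearing θ = 0.9285 rad.
sin φ₂ = sin φ₁ cos δ + cos φ₁ sin δ cos θ = (-0.5538)(0.7664) + (0.8326)(0.6424)(0.5990) = -0.1040, so φ₂ = -5.97°.
Δλ = atan2(sin θ sin δ cos φ₁, cos δ − sin φ₁ sin φ₂) = atan2(0.4283, 0.7088) = 31.143°.
λ₂ = -69.213° + 31.143° = -38.07°.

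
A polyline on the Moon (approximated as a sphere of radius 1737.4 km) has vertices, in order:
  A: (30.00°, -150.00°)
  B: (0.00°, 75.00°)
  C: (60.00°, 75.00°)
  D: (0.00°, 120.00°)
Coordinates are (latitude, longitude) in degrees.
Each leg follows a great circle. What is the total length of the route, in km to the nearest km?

Leg A→B: central angle 2.2299 rad, distance 3874.1 km.
Leg B→C: central angle 1.0472 rad, distance 1819.4 km.
Leg C→D: central angle 1.2094 rad, distance 2101.3 km.
Total: 3874.1 + 1819.4 + 2101.3 ≈ 7795 km.

7795 km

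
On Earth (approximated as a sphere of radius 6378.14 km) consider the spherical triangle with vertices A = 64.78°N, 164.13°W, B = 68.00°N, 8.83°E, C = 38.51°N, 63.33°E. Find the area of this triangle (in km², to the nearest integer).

Side lengths (central angles): a = 0.7265, b = 1.2261, c = 0.8225 rad; semiperimeter s = 1.3875.
By l'Huilier's theorem, tan(E/4) = √[tan(s/2) tan((s−a)/2) tan((s−b)/2) tan((s−c)/2)], giving spherical excess E = 0.3267 rad.
Area = E·R² = 0.3267 × (6378.14)² ≈ 13290288 km².

13290288 km²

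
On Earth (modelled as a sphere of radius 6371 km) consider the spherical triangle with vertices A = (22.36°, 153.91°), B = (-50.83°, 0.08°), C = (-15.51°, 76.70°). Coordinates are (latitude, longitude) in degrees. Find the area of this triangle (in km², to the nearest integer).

44335830 km²

Side lengths (central angles): a = 1.2152, b = 1.4751, c = 2.5308 rad; semiperimeter s = 2.6105.
By l'Huilier's theorem, tan(E/4) = √[tan(s/2) tan((s−a)/2) tan((s−b)/2) tan((s−c)/2)], giving spherical excess E = 1.0923 rad.
Area = E·R² = 1.0923 × (6371)² ≈ 44335830 km².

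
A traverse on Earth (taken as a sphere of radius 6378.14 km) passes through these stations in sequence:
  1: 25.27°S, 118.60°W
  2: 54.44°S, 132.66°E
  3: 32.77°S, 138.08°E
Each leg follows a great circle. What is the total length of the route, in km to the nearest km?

11325 km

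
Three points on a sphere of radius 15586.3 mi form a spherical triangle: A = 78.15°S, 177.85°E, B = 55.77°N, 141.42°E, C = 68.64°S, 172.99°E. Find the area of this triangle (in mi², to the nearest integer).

25810107 mi²

Side lengths (central angles): a = 2.2086, b = 0.1676, c = 2.3692 rad; semiperimeter s = 2.3727.
By l'Huilier's theorem, tan(E/4) = √[tan(s/2) tan((s−a)/2) tan((s−b)/2) tan((s−c)/2)], giving spherical excess E = 0.1062 rad.
Area = E·R² = 0.1062 × (15586.3)² ≈ 25810107 mi².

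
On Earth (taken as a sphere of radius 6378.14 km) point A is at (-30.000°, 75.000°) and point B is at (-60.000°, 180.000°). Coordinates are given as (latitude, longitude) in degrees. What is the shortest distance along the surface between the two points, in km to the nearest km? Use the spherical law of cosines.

Let φ₁ = -0.5236 rad, φ₂ = -1.0472 rad, and Δλ = 1.8326 rad.
cos c = sin φ₁ sin φ₂ + cos φ₁ cos φ₂ cos Δλ = (-0.5000)(-0.8660) + (0.8660)(0.5000)(-0.2588) = 0.32094,
so c = arccos(0.32094) = 1.24407 rad.
Distance = R·c = 6378.14 × 1.2441 ≈ 7935 km.

7935 km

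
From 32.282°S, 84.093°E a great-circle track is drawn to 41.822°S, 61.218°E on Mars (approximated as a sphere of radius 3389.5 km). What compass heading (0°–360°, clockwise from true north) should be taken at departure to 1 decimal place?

With φ₁ = -0.5634, φ₂ = -0.7299, Δλ = -0.3992 rad, the forward-azimuth formula gives
θ = atan2( sin Δλ cos φ₂ , cos φ₁ sin φ₂ − sin φ₁ cos φ₂ cos Δλ ) = atan2(-0.2897, -0.1970) = -124.22°.
Adding 360° brings this into [0°, 360°): 235.8°.

235.8°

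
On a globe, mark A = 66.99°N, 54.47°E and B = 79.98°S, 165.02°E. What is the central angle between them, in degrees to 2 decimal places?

158.48°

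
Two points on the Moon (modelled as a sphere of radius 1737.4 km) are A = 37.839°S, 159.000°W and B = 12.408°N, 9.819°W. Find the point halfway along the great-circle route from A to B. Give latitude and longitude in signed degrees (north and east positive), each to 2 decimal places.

-38.41°, -63.41°

Central angle δ = 2.4885 rad. Interpolating on the sphere with fraction f = 0.5:
P = [sin((1−f)δ)·A + sin(fδ)·B] / sin δ = 1.5587·A + 1.5587·B in Cartesian coordinates,
giving P = (0.3508, -0.7007, -0.6212), i.e. latitude -38.41°, longitude -63.41°.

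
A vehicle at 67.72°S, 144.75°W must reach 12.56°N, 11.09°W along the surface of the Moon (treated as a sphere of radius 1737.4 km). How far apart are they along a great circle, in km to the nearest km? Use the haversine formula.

3553 km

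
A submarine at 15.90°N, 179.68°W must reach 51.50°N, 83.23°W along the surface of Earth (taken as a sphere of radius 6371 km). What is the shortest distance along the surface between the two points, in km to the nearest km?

Let φ₁ = 0.2775 rad, φ₂ = 0.8988 rad, and Δλ = 1.6834 rad.
Haversine: a = sin²(Δφ/2) + cos φ₁ cos φ₂ sin²(Δλ/2) = 0.0934 + (0.9617)(0.6225)(0.5562) = 0.42643.
Central angle c = 2·arcsin(√a) = 1.42311 rad.
Distance = R·c = 6371 × 1.4231 ≈ 9067 km.

9067 km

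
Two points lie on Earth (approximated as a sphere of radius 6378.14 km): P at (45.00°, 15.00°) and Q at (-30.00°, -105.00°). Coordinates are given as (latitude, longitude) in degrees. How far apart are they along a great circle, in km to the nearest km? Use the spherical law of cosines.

With latitudes φ₁ = 45.000°, φ₂ = -30.000° and longitude difference Δλ = -120.000°:
cos c = sin φ₁ sin φ₂ + cos φ₁ cos φ₂ cos Δλ = (0.7071)(-0.5000) + (0.7071)(0.8660)(-0.5000) = -0.65974,
so c = arccos(-0.65974) = 2.29127 rad.
Distance = R·c = 6378.14 × 2.2913 ≈ 14614 km.

14614 km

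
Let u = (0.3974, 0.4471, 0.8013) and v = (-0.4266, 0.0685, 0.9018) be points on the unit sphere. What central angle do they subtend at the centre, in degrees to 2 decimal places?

54.28°

u·v = 0.5837; |u| = 1.0000, |v| = 1.0000.
cos θ = (u·v)/(|u||v|) = 0.5838, so θ = 54.28°.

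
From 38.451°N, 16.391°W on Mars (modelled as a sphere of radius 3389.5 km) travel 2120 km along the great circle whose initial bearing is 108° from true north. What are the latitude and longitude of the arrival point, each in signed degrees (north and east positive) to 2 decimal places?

21.25°, 20.30°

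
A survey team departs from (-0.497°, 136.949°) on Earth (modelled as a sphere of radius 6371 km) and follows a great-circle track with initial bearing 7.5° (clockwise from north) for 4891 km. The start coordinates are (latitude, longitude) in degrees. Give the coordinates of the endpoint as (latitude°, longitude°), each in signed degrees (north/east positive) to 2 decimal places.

Angular distance δ = d/R = 4891/6371 = 0.76770 rad; initial bearing θ = 0.1309 rad.
sin φ₂ = sin φ₁ cos δ + cos φ₁ sin δ cos θ = (-0.0087)(0.7195) + (1.0000)(0.6945)(0.9914) = 0.6823, so φ₂ = 43.02°.
Δλ = atan2(sin θ sin δ cos φ₁, cos δ − sin φ₁ sin φ₂) = atan2(0.0906, 0.7254) = 7.122°.
λ₂ = 136.949° + 7.122° = 144.07°.

43.02°, 144.07°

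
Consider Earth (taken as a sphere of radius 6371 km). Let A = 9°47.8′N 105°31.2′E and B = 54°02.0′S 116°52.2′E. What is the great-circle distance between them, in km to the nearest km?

7178 km

Let φ₁ = 0.1710 rad, φ₂ = -0.9431 rad, and Δλ = 0.1981 rad.
cos c = sin φ₁ sin φ₂ + cos φ₁ cos φ₂ cos Δλ = (0.1702)(-0.8094) + (0.9854)(0.5873)(0.9804) = 0.42972,
so c = arccos(0.42972) = 1.12662 rad.
Distance = R·c = 6371 × 1.1266 ≈ 7178 km.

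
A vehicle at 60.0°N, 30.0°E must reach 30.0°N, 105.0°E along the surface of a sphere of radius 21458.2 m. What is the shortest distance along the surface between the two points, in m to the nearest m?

21336 m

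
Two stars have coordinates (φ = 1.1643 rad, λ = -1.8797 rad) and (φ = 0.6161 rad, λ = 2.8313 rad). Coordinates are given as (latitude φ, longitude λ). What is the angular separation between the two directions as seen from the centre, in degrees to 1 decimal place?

Let φ₁ = 1.1643 rad, φ₂ = 0.6161 rad, and Δλ = -1.5722 rad.
cos c = sin φ₁ sin φ₂ + cos φ₁ cos φ₂ cos Δλ = (0.9185)(0.5779) + (0.3954)(0.8161)(-0.0014) = 0.53032,
so c = arccos(0.53032) = 1.01182 rad.
So the angular separation is 58.0°.

58.0°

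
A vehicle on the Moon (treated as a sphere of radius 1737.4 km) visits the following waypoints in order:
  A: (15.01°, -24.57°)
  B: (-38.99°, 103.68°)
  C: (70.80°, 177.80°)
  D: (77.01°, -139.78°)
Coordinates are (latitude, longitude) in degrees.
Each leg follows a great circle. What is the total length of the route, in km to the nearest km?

Leg A→B: central angle 2.2494 rad, distance 3908.2 km.
Leg B→C: central angle 2.1226 rad, distance 3687.8 km.
Leg C→D: central angle 0.2251 rad, distance 391.0 km.
Total: 3908.2 + 3687.8 + 391.0 ≈ 7987 km.

7987 km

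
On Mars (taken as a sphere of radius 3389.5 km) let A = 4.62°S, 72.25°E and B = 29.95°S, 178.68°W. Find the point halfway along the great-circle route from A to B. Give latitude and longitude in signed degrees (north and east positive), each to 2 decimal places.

-28.09°, 121.18°

The central angle between A and B is δ = 1.8152 rad.
With f = 0.5, the slerp weights are sin((1−f)δ)/sin δ = 0.8122 and sin(fδ)/sin δ = 0.8122.
Weighted sum of the unit vectors: (0.8122)·(0.3039,0.9493,-0.0805) + (0.8122)·(-0.8662,-0.0200,-0.4992) = (-0.4567, 0.7548, -0.4709).
Converting back: φ = atan2(z, √(x²+y²)) = -28.09°, λ = atan2(y, x) = 121.18°.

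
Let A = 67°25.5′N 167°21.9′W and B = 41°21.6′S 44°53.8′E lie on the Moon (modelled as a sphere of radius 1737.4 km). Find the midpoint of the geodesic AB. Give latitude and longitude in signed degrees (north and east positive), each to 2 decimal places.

29.05°, 70.59°

The central angle between A and B is δ = 2.5941 rad.
With f = 0.5, the slerp weights are sin((1−f)δ)/sin δ = 1.8494 and sin(fδ)/sin δ = 1.8494.
Weighted sum of the unit vectors: (1.8494)·(-0.3746,-0.0840,0.9234) + (1.8494)·(0.5317,0.5298,-0.6608) = (0.2905, 0.8245, 0.4856).
Converting back: φ = atan2(z, √(x²+y²)) = 29.05°, λ = atan2(y, x) = 70.59°.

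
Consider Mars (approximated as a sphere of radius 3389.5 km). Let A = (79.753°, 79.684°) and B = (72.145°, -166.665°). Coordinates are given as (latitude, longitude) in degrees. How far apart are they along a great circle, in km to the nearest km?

1410 km

With latitudes φ₁ = 79.753°, φ₂ = 72.145° and longitude difference Δλ = 113.651°:
cos c = sin φ₁ sin φ₂ + cos φ₁ cos φ₂ cos Δλ = (0.9841)(0.9518) + (0.1779)(0.3066)(-0.4012) = 0.91477,
so c = arccos(0.91477) = 0.41585 rad.
Distance = R·c = 3389.5 × 0.4159 ≈ 1410 km.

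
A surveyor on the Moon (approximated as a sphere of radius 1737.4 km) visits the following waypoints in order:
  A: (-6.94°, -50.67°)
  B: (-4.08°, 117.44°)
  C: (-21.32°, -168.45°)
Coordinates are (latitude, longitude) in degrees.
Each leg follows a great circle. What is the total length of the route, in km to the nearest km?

Leg A→B: central angle 2.8589 rad, distance 4967.1 km.
Leg B→C: central angle 1.2867 rad, distance 2235.5 km.
Total: 4967.1 + 2235.5 ≈ 7203 km.

7203 km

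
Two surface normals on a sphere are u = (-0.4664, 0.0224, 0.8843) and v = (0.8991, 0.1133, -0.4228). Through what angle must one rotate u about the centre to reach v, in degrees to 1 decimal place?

142.2°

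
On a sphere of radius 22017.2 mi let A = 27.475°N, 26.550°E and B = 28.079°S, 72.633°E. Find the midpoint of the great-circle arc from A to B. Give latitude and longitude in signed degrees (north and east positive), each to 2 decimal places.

-0.33°, 49.52°

The central angle between A and B is δ = 1.2389 rad.
With f = 0.5, the slerp weights are sin((1−f)δ)/sin δ = 0.6141 and sin(fδ)/sin δ = 0.6141.
Weighted sum of the unit vectors: (0.6141)·(0.7937,0.3966,0.4614) + (0.6141)·(0.2634,0.8421,-0.4707) = (0.6491, 0.7607, -0.0057).
Converting back: φ = atan2(z, √(x²+y²)) = -0.33°, λ = atan2(y, x) = 49.52°.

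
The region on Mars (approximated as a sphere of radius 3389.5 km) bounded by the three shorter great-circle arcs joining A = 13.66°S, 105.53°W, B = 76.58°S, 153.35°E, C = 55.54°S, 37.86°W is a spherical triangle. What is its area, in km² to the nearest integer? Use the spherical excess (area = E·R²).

Side lengths (central angles): a = 0.8323, b = 1.1553, c = 1.3835 rad; semiperimeter s = 1.6855.
By l'Huilier's theorem, tan(E/4) = √[tan(s/2) tan((s−a)/2) tan((s−b)/2) tan((s−c)/2)], giving spherical excess E = 0.5766 rad.
Area = E·R² = 0.5766 × (3389.5)² ≈ 6624456 km².

6624456 km²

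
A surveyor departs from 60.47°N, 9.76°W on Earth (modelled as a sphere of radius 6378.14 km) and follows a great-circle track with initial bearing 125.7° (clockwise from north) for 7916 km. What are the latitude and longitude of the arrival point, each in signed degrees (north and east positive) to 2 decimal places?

0.55°, 40.45°

Angular distance δ = d/R = 7916/6378.14 = 1.24111 rad; initial bearing θ = 2.1939 rad.
sin φ₂ = sin φ₁ cos δ + cos φ₁ sin δ cos θ = (0.8701)(0.3237) + (0.4929)(0.9461)(-0.5835) = 0.0096, so φ₂ = 0.55°.
Δλ = atan2(sin θ sin δ cos φ₁, cos δ − sin φ₁ sin φ₂) = atan2(0.3787, 0.3154) = 50.209°.
λ₂ = -9.760° + 50.209° = 40.45°.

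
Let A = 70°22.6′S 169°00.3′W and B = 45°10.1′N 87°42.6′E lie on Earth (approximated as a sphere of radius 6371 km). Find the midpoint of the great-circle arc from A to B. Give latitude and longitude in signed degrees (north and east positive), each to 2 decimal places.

-18.20°, 115.21°

Central angle δ = 2.3781 rad. Interpolating on the sphere with fraction f = 0.5:
P = [sin((1−f)δ)·A + sin(fδ)·B] / sin δ = 1.3421·A + 1.3421·B in Cartesian coordinates,
giving P = (-0.4046, 0.8595, -0.3124), i.e. latitude -18.20°, longitude 115.21°.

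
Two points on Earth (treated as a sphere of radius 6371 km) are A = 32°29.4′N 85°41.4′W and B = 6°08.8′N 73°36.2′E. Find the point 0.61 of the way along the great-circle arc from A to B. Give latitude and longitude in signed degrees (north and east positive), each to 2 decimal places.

Central angle δ = 2.3847 rad. Interpolating on the sphere with fraction f = 0.61:
P = [sin((1−f)δ)·A + sin(fδ)·B] / sin δ = 1.1674·A + 1.4464·B in Cartesian coordinates,
giving P = (0.4800, 0.3978, 0.7819), i.e. latitude 51.44°, longitude 39.65°.

51.44°, 39.65°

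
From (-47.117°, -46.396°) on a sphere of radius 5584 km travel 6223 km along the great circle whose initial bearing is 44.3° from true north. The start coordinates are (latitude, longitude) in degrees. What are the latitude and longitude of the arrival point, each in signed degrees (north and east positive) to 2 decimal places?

Angular distance δ = d/R = 6223/5584 = 1.11443 rad; initial bearing θ = 0.7732 rad.
sin φ₂ = sin φ₁ cos δ + cos φ₁ sin δ cos θ = (-0.7327)(0.4407) + (0.6805)(0.8977)(0.7157) = 0.1143, so φ₂ = 6.56°.
Δλ = atan2(sin θ sin δ cos φ₁, cos δ − sin φ₁ sin φ₂) = atan2(0.4266, 0.5244) = 39.129°.
λ₂ = -46.396° + 39.129° = -7.27°.

6.56°, -7.27°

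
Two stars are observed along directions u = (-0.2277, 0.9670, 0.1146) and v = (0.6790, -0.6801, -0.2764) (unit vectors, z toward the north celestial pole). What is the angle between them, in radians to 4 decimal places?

u·v = -0.8439; |u| = 1.0000, |v| = 1.0000.
cos θ = (u·v)/(|u||v|) = -0.8439, so θ = 2.5753 rad.

2.5753 rad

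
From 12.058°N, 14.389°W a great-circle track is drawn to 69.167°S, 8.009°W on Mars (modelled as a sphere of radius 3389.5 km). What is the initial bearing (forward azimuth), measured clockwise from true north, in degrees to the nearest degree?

178°

With φ₁ = 0.2105, φ₂ = -1.2072, Δλ = 0.1114 rad, the forward-azimuth formula gives
θ = atan2( sin Δλ cos φ₂ , cos φ₁ sin φ₂ − sin φ₁ cos φ₂ cos Δλ ) = atan2(0.0395, -0.9878) = 177.71°.
So the initial bearing is 178°.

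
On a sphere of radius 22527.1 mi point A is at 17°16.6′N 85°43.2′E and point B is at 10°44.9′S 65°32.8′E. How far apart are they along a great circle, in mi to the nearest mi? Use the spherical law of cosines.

13522 mi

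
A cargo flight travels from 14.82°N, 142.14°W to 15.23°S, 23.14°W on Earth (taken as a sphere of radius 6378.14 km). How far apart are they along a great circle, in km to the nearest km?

13502 km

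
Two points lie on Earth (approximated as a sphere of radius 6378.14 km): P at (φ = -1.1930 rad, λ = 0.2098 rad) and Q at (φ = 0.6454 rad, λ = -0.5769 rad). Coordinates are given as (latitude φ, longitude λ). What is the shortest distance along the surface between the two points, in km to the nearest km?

12306 km

With latitudes φ₁ = -68.354°, φ₂ = 36.979° and longitude difference Δλ = -45.075°:
cos c = sin φ₁ sin φ₂ + cos φ₁ cos φ₂ cos Δλ = (-0.9295)(0.6015) + (0.3689)(0.7989)(0.7062) = -0.35100,
so c = arccos(-0.35100) = 1.92944 rad.
Distance = R·c = 6378.14 × 1.9294 ≈ 12306 km.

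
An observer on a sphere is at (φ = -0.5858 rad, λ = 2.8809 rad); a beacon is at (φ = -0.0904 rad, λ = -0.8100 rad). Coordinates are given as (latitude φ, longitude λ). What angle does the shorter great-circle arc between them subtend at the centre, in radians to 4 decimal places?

2.2888 rad

Let φ₁ = -0.5858 rad, φ₂ = -0.0904 rad, and Δλ = 2.5923 rad.
cos c = sin φ₁ sin φ₂ + cos φ₁ cos φ₂ cos Δλ = (-0.5529)(-0.0903) + (0.8333)(0.9959)(-0.8529) = -0.65787,
so c = arccos(-0.65787) = 2.28879 rad.
So the angular separation is 2.2888 rad.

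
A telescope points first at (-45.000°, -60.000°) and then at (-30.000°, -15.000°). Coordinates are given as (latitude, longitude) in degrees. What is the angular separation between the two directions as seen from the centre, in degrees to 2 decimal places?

With latitudes φ₁ = -45.000°, φ₂ = -30.000° and longitude difference Δλ = 45.000°:
Haversine: a = sin²(Δφ/2) + cos φ₁ cos φ₂ sin²(Δλ/2) = 0.0170 + (0.7071)(0.8660)(0.1464) = 0.10672.
Central angle c = 2·arcsin(√a) = 0.66557 rad.
So the angular separation is 38.13°.

38.13°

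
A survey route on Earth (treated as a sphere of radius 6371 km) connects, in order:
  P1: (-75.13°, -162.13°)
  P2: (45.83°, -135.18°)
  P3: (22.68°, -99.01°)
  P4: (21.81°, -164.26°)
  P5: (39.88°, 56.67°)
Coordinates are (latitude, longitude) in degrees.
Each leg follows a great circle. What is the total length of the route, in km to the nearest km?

Leg P1→P2: central angle 2.1340 rad, distance 13595.4 km.
Leg P2→P3: central angle 0.6508 rad, distance 4146.5 km.
Leg P3→P4: central angle 1.0450 rad, distance 6657.8 km.
Leg P4→P5: central angle 1.8755 rad, distance 11949.1 km.
Total: 13595.4 + 4146.5 + 6657.8 + 11949.1 ≈ 36349 km.

36349 km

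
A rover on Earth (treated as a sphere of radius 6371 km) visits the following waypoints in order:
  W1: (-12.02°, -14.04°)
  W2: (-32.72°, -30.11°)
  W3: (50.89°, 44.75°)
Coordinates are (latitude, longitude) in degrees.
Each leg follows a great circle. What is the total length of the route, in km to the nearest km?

Leg W1→W2: central angle 0.4434 rad, distance 2825.0 km.
Leg W2→W3: central angle 1.8554 rad, distance 11821.0 km.
Total: 2825.0 + 11821.0 ≈ 14646 km.

14646 km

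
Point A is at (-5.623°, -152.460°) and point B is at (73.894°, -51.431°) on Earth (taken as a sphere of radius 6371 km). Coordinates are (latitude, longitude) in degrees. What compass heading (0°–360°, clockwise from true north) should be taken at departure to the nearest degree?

With φ₁ = -0.0981, φ₂ = 1.2897, Δλ = 1.7633 rad, the forward-azimuth formula gives
θ = atan2( sin Δλ cos φ₂ , cos φ₁ sin φ₂ − sin φ₁ cos φ₂ cos Δλ ) = atan2(0.2723, 0.9509) = 15.98°.
So the initial bearing is 16°.

16°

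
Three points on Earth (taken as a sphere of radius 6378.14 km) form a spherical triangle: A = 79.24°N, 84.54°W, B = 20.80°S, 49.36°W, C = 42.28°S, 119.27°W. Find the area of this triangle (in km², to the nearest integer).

64508492 km²

Side lengths (central angles): a = 1.0742, b = 2.1501, c = 1.7785 rad; semiperimeter s = 2.5014.
By l'Huilier's theorem, tan(E/4) = √[tan(s/2) tan((s−a)/2) tan((s−b)/2) tan((s−c)/2)], giving spherical excess E = 1.5857 rad.
Area = E·R² = 1.5857 × (6378.14)² ≈ 64508492 km².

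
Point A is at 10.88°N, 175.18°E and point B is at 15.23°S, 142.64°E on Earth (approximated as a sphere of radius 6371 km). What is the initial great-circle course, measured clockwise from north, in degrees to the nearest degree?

232°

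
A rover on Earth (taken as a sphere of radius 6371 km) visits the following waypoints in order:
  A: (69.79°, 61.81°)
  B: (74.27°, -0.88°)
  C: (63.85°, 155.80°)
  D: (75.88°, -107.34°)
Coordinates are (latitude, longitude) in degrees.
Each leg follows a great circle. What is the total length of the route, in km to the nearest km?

10102 km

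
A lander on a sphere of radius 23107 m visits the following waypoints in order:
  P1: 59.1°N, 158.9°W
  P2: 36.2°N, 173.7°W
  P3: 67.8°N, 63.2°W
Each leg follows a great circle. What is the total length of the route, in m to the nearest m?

35788 m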